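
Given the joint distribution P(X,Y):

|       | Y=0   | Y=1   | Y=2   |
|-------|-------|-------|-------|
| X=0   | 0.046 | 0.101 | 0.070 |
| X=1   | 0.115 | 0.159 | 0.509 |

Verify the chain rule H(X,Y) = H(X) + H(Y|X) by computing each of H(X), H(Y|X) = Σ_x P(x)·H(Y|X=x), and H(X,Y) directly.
H(X) = 0.7547 bits, H(Y|X) = 1.3289 bits, H(X,Y) = 2.0835 bits

Marginal of X (row sums):
  P(X=0) = 0.046 + 0.101 + 0.070 = 0.217
  P(X=1) = 0.115 + 0.159 + 0.509 = 0.783
H(X) = -[0.217·log₂(0.217) + 0.783·log₂(0.783)]
  = 0.478319 + 0.276333 = 0.7547 bits

H(Y|X) = Σ_x P(x)·H(Y|X=x):
  X=0: P(X=0) = 0.217, P(Y|X=0) = (46/217, 101/217, 10/31) → H(Y|X=0) = 1.514487
  X=1: P(X=1) = 0.783, P(Y|X=1) = (115/783, 53/261, 509/783) → H(Y|X=1) = 1.277410
H(Y|X) = 0.217·1.514487 + 0.783·1.277410 = 1.3289 bits

H(X,Y) = -Σ_{x,y} P(x,y) log₂ P(x,y). Per-cell terms -P(x,y)·log₂P(x,y):
  X=0: 0.204342, 0.334065, 0.268555
  X=1: 0.358834, 0.421811, 0.495900
Sum of the 6 terms: H(X,Y) = 2.0835 bits

Chain rule check:
  H(X) + H(Y|X) = 0.7547 + 1.3289 = 2.0836 bits
  H(X,Y) = 2.0835 bits
✓ Chain rule verified (Δ = 0.0001 is 4-dp rounding noise: each of the three values was rounded independently).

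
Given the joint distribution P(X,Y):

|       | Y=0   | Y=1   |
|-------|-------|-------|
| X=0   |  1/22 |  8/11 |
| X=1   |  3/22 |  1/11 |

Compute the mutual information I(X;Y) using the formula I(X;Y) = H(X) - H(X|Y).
0.2140 bits

I(X;Y) = H(X) - H(X|Y)

Marginal of X (row sums):
  P(X=0) = 1/22 + 8/11 = 17/22
  P(X=1) = 3/22 + 1/11 = 5/22
H(X) = -[(17/22)·log₂(17/22) + (5/22)·log₂(5/22)]
  = 0.28743 + 0.48580 = 0.77323 bits

Marginal of Y (column sums):
  P(Y=0) = 1/22 + 3/22 = 2/11
  P(Y=1) = 8/11 + 1/11 = 9/11
H(X|Y) = Σ_y P(y)·H(X|Y=y):
  Y=0: P(Y=0) = 2/11, P(X|Y=0) = (1/4, 3/4) → H(X|Y=0) = 0.81128
  Y=1: P(Y=1) = 9/11, P(X|Y=1) = (8/9, 1/9) → H(X|Y=1) = 0.50326
H(X|Y) = (2/11)·0.81128 + (9/11)·0.50326 = 0.55926 bits

I(X;Y) = H(X) - H(X|Y) = 0.77323 - 0.55926 = 0.2140 bits

Cross-check via I(X;Y) = H(X) + H(Y) - H(X,Y): computing H(Y) from the column sums and H(X,Y) from the 4 cells in the same way gives H(Y) = 0.68404 bits and H(X,Y) = 1.24330 bits, so
I(X;Y) = 0.77323 + 0.68404 - 1.24330 = 0.2140 bits ✓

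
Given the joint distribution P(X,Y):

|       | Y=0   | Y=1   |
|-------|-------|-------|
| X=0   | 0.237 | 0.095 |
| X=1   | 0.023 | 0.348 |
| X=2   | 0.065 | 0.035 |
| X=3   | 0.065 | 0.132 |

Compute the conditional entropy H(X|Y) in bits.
1.5727 bits

H(X|Y) = H(X,Y) - H(Y)

H(X,Y) = -Σ_{x,y} P(x,y) log₂ P(x,y). Per-cell terms -P(x,y)·log₂P(x,y):
  X=0: 0.4923, 0.3226
  X=1: 0.1252, 0.5299
  X=2: 0.2563, 0.1693
  X=3: 0.2563, 0.3856
Sum of the 8 terms: H(X,Y) = 2.5375 bits

Marginal of Y (column sums):
  P(Y=0) = 0.237 + 0.023 + 0.065 + 0.065 = 0.390
  P(Y=1) = 0.095 + 0.348 + 0.035 + 0.132 = 0.610
H(Y) = -[0.390·log₂(0.390) + 0.610·log₂(0.610)]
  = 0.5298 + 0.4350 = 0.9648 bits

H(X|Y) = H(X,Y) - H(Y) = 2.5375 - 0.9648 = 1.5727 bits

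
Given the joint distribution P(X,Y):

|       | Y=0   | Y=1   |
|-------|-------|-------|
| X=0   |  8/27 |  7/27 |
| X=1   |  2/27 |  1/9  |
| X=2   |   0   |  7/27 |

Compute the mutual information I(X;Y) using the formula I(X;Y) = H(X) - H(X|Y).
0.2174 bits

I(X;Y) = H(X) - H(X|Y)

Marginal of X (row sums):
  P(X=0) = 8/27 + 7/27 = 5/9
  P(X=1) = 2/27 + 1/9 = 5/27
  P(X=2) = 0 + 7/27 = 7/27
H(X) = -[(5/9)·log₂(5/9) + (5/27)·log₂(5/27) + (7/27)·log₂(7/27)]
  = 0.47111 + 0.45055 + 0.50492 = 1.4266 bits

Marginal of Y (column sums):
  P(Y=0) = 8/27 + 2/27 + 0 = 10/27
  P(Y=1) = 7/27 + 1/9 + 7/27 = 17/27
H(X|Y) = Σ_y P(y)·H(X|Y=y):
  Y=0: P(Y=0) = 10/27, P(X|Y=0) = (4/5, 1/5, 0) → H(X|Y=0) = 0.72193
  Y=1: P(Y=1) = 17/27, P(X|Y=1) = (7/17, 3/17, 7/17) → H(X|Y=1) = 1.49582
H(X|Y) = (10/27)·0.72193 + (17/27)·1.49582 = 1.2092 bits

I(X;Y) = H(X) - H(X|Y) = 1.4266 - 1.2092 = 0.2174 bits

Cross-check via I(X;Y) = H(X) + H(Y) - H(X,Y): computing H(Y) from the column sums and H(X,Y) from the 6 cells in the same way gives H(Y) = 0.9510 bits and H(X,Y) = 2.1602 bits, so
I(X;Y) = 1.4266 + 0.9510 - 2.1602 = 0.2174 bits ✓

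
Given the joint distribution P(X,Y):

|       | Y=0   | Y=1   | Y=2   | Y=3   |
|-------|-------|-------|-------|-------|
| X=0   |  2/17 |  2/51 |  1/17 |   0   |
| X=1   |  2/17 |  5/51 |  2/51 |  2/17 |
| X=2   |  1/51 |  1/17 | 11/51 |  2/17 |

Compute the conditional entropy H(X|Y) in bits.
1.2379 bits

H(X|Y) = H(X,Y) - H(Y)

H(X,Y) = -Σ_{x,y} P(x,y) log₂ P(x,y). Per-cell terms -P(x,y)·log₂P(x,y):
  X=0: 0.36323, 0.18323, 0.24044, 0.00000
  X=1: 0.36323, 0.32848, 0.18323, 0.36323
  X=2: 0.11122, 0.24044, 0.47731, 0.36323
  (cells with P = 0 contribute 0)
Sum of the 12 terms: H(X,Y) = 3.2173 bits

Marginal of Y (column sums):
  P(Y=0) = 2/17 + 2/17 + 1/51 = 13/51
  P(Y=1) = 2/51 + 5/51 + 1/17 = 10/51
  P(Y=2) = 1/17 + 2/51 + 11/51 = 16/51
  P(Y=3) = 0 + 2/17 + 2/17 = 4/17
H(Y) = -[(13/51)·log₂(13/51) + (10/51)·log₂(10/51) + (16/51)·log₂(16/51) + (4/17)·log₂(4/17)]
  = 0.50266 + 0.46088 + 0.52468 + 0.49117 = 1.9794 bits

H(X|Y) = H(X,Y) - H(Y) = 3.2173 - 1.9794 = 1.2379 bits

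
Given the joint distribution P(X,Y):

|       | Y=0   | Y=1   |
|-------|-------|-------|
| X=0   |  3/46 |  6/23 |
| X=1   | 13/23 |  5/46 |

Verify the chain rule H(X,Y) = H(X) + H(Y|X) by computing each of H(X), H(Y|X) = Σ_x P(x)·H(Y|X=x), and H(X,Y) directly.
H(X) = 0.9109 bits, H(Y|X) = 0.6650 bits, H(X,Y) = 1.5758 bits

Marginal of X (row sums):
  P(X=0) = 3/46 + 6/23 = 15/46
  P(X=1) = 13/23 + 5/46 = 31/46
H(X) = -[(15/46)·log₂(15/46) + (31/46)·log₂(31/46)]
  = 0.5272 + 0.3837 = 0.9109 bits

H(Y|X) = Σ_x P(x)·H(Y|X=x):
  X=0: P(X=0) = 15/46, P(Y|X=0) = (1/5, 4/5) → H(Y|X=0) = 0.7219
  X=1: P(X=1) = 31/46, P(Y|X=1) = (26/31, 5/31) → H(Y|X=1) = 0.6374
H(Y|X) = (15/46)·0.7219 + (31/46)·0.6374 = 0.6650 bits

H(X,Y) = -Σ_{x,y} P(x,y) log₂ P(x,y). Per-cell terms -P(x,y)·log₂P(x,y):
  X=0: 0.2569, 0.5057
  X=1: 0.4652, 0.3480
Sum of the 4 terms: H(X,Y) = 1.5758 bits

Chain rule check:
  H(X) + H(Y|X) = 0.9109 + 0.6650 = 1.5759 bits
  H(X,Y) = 1.5758 bits
✓ Chain rule verified (Δ = 0.0001 is 4-dp rounding noise: each of the three values was rounded independently).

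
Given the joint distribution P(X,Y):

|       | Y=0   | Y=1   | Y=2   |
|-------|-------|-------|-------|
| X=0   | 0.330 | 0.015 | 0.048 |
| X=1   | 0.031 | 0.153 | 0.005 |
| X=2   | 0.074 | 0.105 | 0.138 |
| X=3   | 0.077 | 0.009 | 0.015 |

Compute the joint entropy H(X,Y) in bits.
2.8875 bits

H(X,Y) = -Σ_{x,y} P(x,y) log₂ P(x,y). Per-cell terms -P(x,y)·log₂P(x,y):
  X=0: 0.52782, 0.09088, 0.21028
  X=1: 0.15536, 0.41438, 0.03822
  X=2: 0.27797, 0.34141, 0.39430
  X=3: 0.28482, 0.06116, 0.09088
Sum of the 12 terms: H(X,Y) = 2.8875 bits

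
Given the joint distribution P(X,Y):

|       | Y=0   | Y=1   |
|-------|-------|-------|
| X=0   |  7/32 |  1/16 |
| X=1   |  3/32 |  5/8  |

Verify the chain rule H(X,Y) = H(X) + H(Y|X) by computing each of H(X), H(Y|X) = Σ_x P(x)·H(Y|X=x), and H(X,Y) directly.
H(X) = 0.8571 bits, H(Y|X) = 0.6164 bits, H(X,Y) = 1.4736 bits

Marginal of X (row sums):
  P(X=0) = 7/32 + 1/16 = 9/32
  P(X=1) = 3/32 + 5/8 = 23/32
H(X) = -[(9/32)·log₂(9/32) + (23/32)·log₂(23/32)]
  = 0.5147 + 0.3424 = 0.8571 bits

H(Y|X) = Σ_x P(x)·H(Y|X=x):
  X=0: P(X=0) = 9/32, P(Y|X=0) = (7/9, 2/9) → H(Y|X=0) = 0.7642
  X=1: P(X=1) = 23/32, P(Y|X=1) = (3/23, 20/23) → H(Y|X=1) = 0.5586
H(Y|X) = (9/32)·0.7642 + (23/32)·0.5586 = 0.6164 bits

H(X,Y) = -Σ_{x,y} P(x,y) log₂ P(x,y). Per-cell terms -P(x,y)·log₂P(x,y):
  X=0: 0.4796, 0.2500
  X=1: 0.3202, 0.4238
Sum of the 4 terms: H(X,Y) = 1.4736 bits

Chain rule check:
  H(X) + H(Y|X) = 0.8571 + 0.6164 = 1.4735 bits
  H(X,Y) = 1.4736 bits
✓ Chain rule verified (Δ = 0.0001 is 4-dp rounding noise: each of the three values was rounded independently).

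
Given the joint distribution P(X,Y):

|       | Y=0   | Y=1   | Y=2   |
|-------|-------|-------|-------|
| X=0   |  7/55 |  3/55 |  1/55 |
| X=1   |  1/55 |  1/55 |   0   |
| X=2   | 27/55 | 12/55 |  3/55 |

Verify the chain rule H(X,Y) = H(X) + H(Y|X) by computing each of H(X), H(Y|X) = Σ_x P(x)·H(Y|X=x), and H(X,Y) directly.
H(X) = 0.9353 bits, H(Y|X) = 1.1994 bits, H(X,Y) = 2.1348 bits

Marginal of X (row sums):
  P(X=0) = 7/55 + 3/55 + 1/55 = 1/5
  P(X=1) = 1/55 + 1/55 + 0 = 2/55
  P(X=2) = 27/55 + 12/55 + 3/55 = 42/55
H(X) = -[(1/5)·log₂(1/5) + (2/55)·log₂(2/55) + (42/55)·log₂(42/55)]
  = 0.464386 + 0.173868 + 0.297087 = 0.9353 bits

H(Y|X) = Σ_x P(x)·H(Y|X=x):
  X=0: P(X=0) = 1/5, P(Y|X=0) = (7/11, 3/11, 1/11) → H(Y|X=0) = 1.240671
  X=1: P(X=1) = 2/55, P(Y|X=1) = (1/2, 1/2, 0) → H(Y|X=1) = 1.000000
  X=2: P(X=2) = 42/55, P(Y|X=2) = (9/14, 2/7, 1/14) → H(Y|X=2) = 1.198117
H(Y|X) = (1/5)·1.240671 + (2/55)·1.000000 + (42/55)·1.198117 = 1.1994 bits

H(X,Y) = -Σ_{x,y} P(x,y) log₂ P(x,y). Per-cell terms -P(x,y)·log₂P(x,y):
  X=0: 0.378510, 0.228894, 0.105116
  X=1: 0.105116, 0.105116, 0.000000
  X=2: 0.503905, 0.479214, 0.228894
  (cells with P = 0 contribute 0)
Sum of the 9 terms: H(X,Y) = 2.1348 bits

Chain rule check:
  H(X) + H(Y|X) = 0.9353 + 1.1994 = 2.1347 bits
  H(X,Y) = 2.1348 bits
✓ Chain rule verified (Δ = 0.0001 is 4-dp rounding noise: each of the three values was rounded independently).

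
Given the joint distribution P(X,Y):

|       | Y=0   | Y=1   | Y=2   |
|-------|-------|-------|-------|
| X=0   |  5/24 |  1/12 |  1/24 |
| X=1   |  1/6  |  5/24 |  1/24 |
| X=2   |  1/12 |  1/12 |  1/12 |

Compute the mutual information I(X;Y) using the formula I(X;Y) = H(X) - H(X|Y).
0.0811 bits

I(X;Y) = H(X) - H(X|Y)

Marginal of X (row sums):
  P(X=0) = 5/24 + 1/12 + 1/24 = 1/3
  P(X=1) = 1/6 + 5/24 + 1/24 = 5/12
  P(X=2) = 1/12 + 1/12 + 1/12 = 1/4
H(X) = -[(1/3)·log₂(1/3) + (5/12)·log₂(5/12) + (1/4)·log₂(1/4)]
  = 0.5283 + 0.5263 + 0.5000 = 1.5546 bits

Marginal of Y (column sums):
  P(Y=0) = 5/24 + 1/6 + 1/12 = 11/24
  P(Y=1) = 1/12 + 5/24 + 1/12 = 3/8
  P(Y=2) = 1/24 + 1/24 + 1/12 = 1/6
H(X|Y) = Σ_y P(y)·H(X|Y=y):
  Y=0: P(Y=0) = 11/24, P(X|Y=0) = (5/11, 4/11, 2/11) → H(X|Y=0) = 1.4949
  Y=1: P(Y=1) = 3/8, P(X|Y=1) = (2/9, 5/9, 2/9) → H(X|Y=1) = 1.4355
  Y=2: P(Y=2) = 1/6, P(X|Y=2) = (1/4, 1/4, 1/2) → H(X|Y=2) = 1.5000
H(X|Y) = (11/24)·1.4949 + (3/8)·1.4355 + (1/6)·1.5000 = 1.4735 bits

I(X;Y) = H(X) - H(X|Y) = 1.5546 - 1.4735 = 0.0811 bits

Cross-check via I(X;Y) = H(X) + H(Y) - H(X,Y): computing H(Y) from the column sums and H(X,Y) from the 9 cells in the same way gives H(Y) = 1.4773 bits and H(X,Y) = 2.9508 bits, so
I(X;Y) = 1.5546 + 1.4773 - 2.9508 = 0.0811 bits ✓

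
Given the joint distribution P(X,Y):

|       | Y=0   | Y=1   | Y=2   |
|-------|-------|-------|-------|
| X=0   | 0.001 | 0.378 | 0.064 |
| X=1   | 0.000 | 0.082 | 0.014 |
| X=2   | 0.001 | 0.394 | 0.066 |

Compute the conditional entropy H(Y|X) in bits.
0.6147 bits

H(Y|X) = H(X,Y) - H(X)

H(X,Y) = -Σ_{x,y} P(x,y) log₂ P(x,y). Per-cell terms -P(x,y)·log₂P(x,y):
  X=0: 0.00997, 0.53054, 0.25381
  X=1: 0.00000, 0.29588, 0.08622
  X=2: 0.00997, 0.52943, 0.25881
  (cells with P = 0 contribute 0)
Sum of the 9 terms: H(X,Y) = 1.9746 bits

Marginal of X (row sums):
  P(X=0) = 0.001 + 0.378 + 0.064 = 0.443
  P(X=1) = 0.000 + 0.082 + 0.014 = 0.096
  P(X=2) = 0.001 + 0.394 + 0.066 = 0.461
H(X) = -[0.443·log₂(0.443) + 0.096·log₂(0.096) + 0.461·log₂(0.461)]
  = 0.52036 + 0.32456 + 0.51501 = 1.3599 bits

H(Y|X) = H(X,Y) - H(X) = 1.9746 - 1.3599 = 0.6147 bits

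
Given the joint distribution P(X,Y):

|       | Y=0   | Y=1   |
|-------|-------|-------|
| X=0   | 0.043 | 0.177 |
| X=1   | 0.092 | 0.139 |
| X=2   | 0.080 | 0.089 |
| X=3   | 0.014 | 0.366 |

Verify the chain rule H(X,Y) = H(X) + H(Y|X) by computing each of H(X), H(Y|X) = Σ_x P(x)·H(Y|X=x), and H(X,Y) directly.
H(X) = 1.9328 bits, H(Y|X) = 0.6360 bits, H(X,Y) = 2.5688 bits

Marginal of X (row sums):
  P(X=0) = 0.043 + 0.177 = 0.220
  P(X=1) = 0.092 + 0.139 = 0.231
  P(X=2) = 0.080 + 0.089 = 0.169
  P(X=3) = 0.014 + 0.366 = 0.380
H(X) = -[0.220·log₂(0.220) + 0.231·log₂(0.231) + 0.169·log₂(0.169) + 0.380·log₂(0.380)]
  = 0.48057 + 0.48834 + 0.43347 + 0.53045 = 1.9328 bits

H(Y|X) = Σ_x P(x)·H(Y|X=x):
  X=0: P(X=0) = 0.220, P(Y|X=0) = (43/220, 177/220) → H(Y|X=0) = 0.71274
  X=1: P(X=1) = 0.231, P(Y|X=1) = (92/231, 139/231) → H(Y|X=1) = 0.96993
  X=2: P(X=2) = 0.169, P(Y|X=2) = (80/169, 89/169) → H(Y|X=2) = 0.99795
  X=3: P(X=3) = 0.380, P(Y|X=3) = (7/190, 183/190) → H(Y|X=3) = 0.22762
H(Y|X) = 0.220·0.71274 + 0.231·0.96993 + 0.169·0.99795 + 0.380·0.22762 = 0.6360 bits

H(X,Y) = -Σ_{x,y} P(x,y) log₂ P(x,y). Per-cell terms -P(x,y)·log₂P(x,y):
  X=0: 0.19520, 0.44218
  X=1: 0.31668, 0.39571
  X=2: 0.29151, 0.31061
  X=3: 0.08622, 0.53073
Sum of the 8 terms: H(X,Y) = 2.5688 bits

Chain rule check:
  H(X) + H(Y|X) = 1.9328 + 0.6360 = 2.5688 bits
  H(X,Y) = 2.5688 bits
✓ Chain rule verified.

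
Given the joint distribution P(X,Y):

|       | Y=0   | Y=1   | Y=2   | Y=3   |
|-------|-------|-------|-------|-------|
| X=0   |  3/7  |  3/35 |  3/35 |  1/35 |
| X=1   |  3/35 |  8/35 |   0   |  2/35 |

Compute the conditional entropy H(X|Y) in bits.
0.6787 bits

H(X|Y) = H(X,Y) - H(Y)

H(X,Y) = -Σ_{x,y} P(x,y) log₂ P(x,y). Per-cell terms -P(x,y)·log₂P(x,y):
  X=0: 0.52388, 0.30380, 0.30380, 0.14655
  X=1: 0.30380, 0.48669, 0.00000, 0.23596
  (cells with P = 0 contribute 0)
Sum of the 8 terms: H(X,Y) = 2.3045 bits

Marginal of Y (column sums):
  P(Y=0) = 3/7 + 3/35 = 18/35
  P(Y=1) = 3/35 + 8/35 = 11/35
  P(Y=2) = 3/35 + 0 = 3/35
  P(Y=3) = 1/35 + 2/35 = 3/35
H(Y) = -[(18/35)·log₂(18/35) + (11/35)·log₂(11/35) + (3/35)·log₂(3/35) + (3/35)·log₂(3/35)]
  = 0.49338 + 0.52481 + 0.30380 + 0.30380 = 1.6258 bits

H(X|Y) = H(X,Y) - H(Y) = 2.3045 - 1.6258 = 0.6787 bits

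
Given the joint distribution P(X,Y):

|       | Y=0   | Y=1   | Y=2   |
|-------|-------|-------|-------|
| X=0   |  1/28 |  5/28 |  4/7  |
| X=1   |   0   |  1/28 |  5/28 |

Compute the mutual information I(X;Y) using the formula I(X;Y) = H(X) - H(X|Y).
0.0164 bits

I(X;Y) = H(X) - H(X|Y)

Marginal of X (row sums):
  P(X=0) = 1/28 + 5/28 + 4/7 = 11/14
  P(X=1) = 0 + 1/28 + 5/28 = 3/14
H(X) = -[(11/14)·log₂(11/14) + (3/14)·log₂(3/14)]
  = 0.2734 + 0.4762 = 0.7496 bits

Marginal of Y (column sums):
  P(Y=0) = 1/28 + 0 = 1/28
  P(Y=1) = 5/28 + 1/28 = 3/14
  P(Y=2) = 4/7 + 5/28 = 3/4
H(X|Y) = Σ_y P(y)·H(X|Y=y):
  Y=0: P(Y=0) = 1/28, P(X|Y=0) = (1, 0) → H(X|Y=0) = 0.0000
  Y=1: P(Y=1) = 3/14, P(X|Y=1) = (5/6, 1/6) → H(X|Y=1) = 0.6500
  Y=2: P(Y=2) = 3/4, P(X|Y=2) = (16/21, 5/21) → H(X|Y=2) = 0.7919
H(X|Y) = (1/28)·0.0000 + (3/14)·0.6500 + (3/4)·0.7919 = 0.7332 bits

I(X;Y) = H(X) - H(X|Y) = 0.7496 - 0.7332 = 0.0164 bits

Cross-check via I(X;Y) = H(X) + H(Y) - H(X,Y): computing H(Y) from the column sums and H(X,Y) from the 6 cells in the same way gives H(Y) = 0.9592 bits and H(X,Y) = 1.6924 bits, so
I(X;Y) = 0.7496 + 0.9592 - 1.6924 = 0.0164 bits ✓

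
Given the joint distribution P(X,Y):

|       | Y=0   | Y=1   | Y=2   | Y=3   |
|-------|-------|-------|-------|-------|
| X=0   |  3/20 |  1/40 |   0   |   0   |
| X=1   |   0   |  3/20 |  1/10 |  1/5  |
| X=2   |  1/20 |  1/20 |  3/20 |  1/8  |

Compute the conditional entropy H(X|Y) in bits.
0.9929 bits

H(X|Y) = H(X,Y) - H(Y)

H(X,Y) = -Σ_{x,y} P(x,y) log₂ P(x,y). Per-cell terms -P(x,y)·log₂P(x,y):
  X=0: 0.41054, 0.13305, 0.00000, 0.00000
  X=1: 0.00000, 0.41054, 0.33219, 0.46439
  X=2: 0.21610, 0.21610, 0.41054, 0.37500
  (cells with P = 0 contribute 0)
Sum of the 12 terms: H(X,Y) = 2.96845 bits

Marginal of Y (column sums):
  P(Y=0) = 3/20 + 0 + 1/20 = 1/5
  P(Y=1) = 1/40 + 3/20 + 1/20 = 9/40
  P(Y=2) = 0 + 1/10 + 3/20 = 1/4
  P(Y=3) = 0 + 1/5 + 1/8 = 13/40
H(Y) = -[(1/5)·log₂(1/5) + (9/40)·log₂(9/40) + (1/4)·log₂(1/4) + (13/40)·log₂(13/40)]
  = 0.46439 + 0.48420 + 0.50000 + 0.52698 = 1.97557 bits

H(X|Y) = H(X,Y) - H(Y) = 2.96845 - 1.97557 = 0.9929 bits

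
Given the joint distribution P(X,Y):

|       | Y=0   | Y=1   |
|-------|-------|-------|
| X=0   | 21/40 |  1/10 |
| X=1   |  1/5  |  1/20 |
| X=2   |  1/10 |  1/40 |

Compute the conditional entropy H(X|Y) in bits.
1.2969 bits

H(X|Y) = H(X,Y) - H(Y)

H(X,Y) = -Σ_{x,y} P(x,y) log₂ P(x,y). Per-cell terms -P(x,y)·log₂P(x,y):
  X=0: 0.488046, 0.332193
  X=1: 0.464386, 0.216096
  X=2: 0.332193, 0.133048
Sum of the 6 terms: H(X,Y) = 1.96596 bits

Marginal of Y (column sums):
  P(Y=0) = 21/40 + 1/5 + 1/10 = 33/40
  P(Y=1) = 1/10 + 1/20 + 1/40 = 7/40
H(Y) = -[(33/40)·log₂(33/40) + (7/40)·log₂(7/40)]
  = 0.228966 + 0.440050 = 0.66902 bits

H(X|Y) = H(X,Y) - H(Y) = 1.96596 - 0.66902 = 1.2969 bits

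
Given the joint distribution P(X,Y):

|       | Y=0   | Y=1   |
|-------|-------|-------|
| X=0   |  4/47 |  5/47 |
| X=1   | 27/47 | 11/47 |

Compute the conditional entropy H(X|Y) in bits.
0.6710 bits

H(X|Y) = H(X,Y) - H(Y)

H(X,Y) = -Σ_{x,y} P(x,y) log₂ P(x,y). Per-cell terms -P(x,y)·log₂P(x,y):
  X=0: 0.3025, 0.3439
  X=1: 0.4594, 0.4904
Sum of the 4 terms: H(X,Y) = 1.5962 bits

Marginal of Y (column sums):
  P(Y=0) = 4/47 + 27/47 = 31/47
  P(Y=1) = 5/47 + 11/47 = 16/47
H(Y) = -[(31/47)·log₂(31/47) + (16/47)·log₂(16/47)]
  = 0.3960 + 0.5292 = 0.9252 bits

H(X|Y) = H(X,Y) - H(Y) = 1.5962 - 0.9252 = 0.6710 bits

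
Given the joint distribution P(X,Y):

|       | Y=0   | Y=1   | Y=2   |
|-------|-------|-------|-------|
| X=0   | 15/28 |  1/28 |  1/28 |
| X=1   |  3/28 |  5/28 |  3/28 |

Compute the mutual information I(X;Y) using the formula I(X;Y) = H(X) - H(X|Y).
0.2936 bits

I(X;Y) = H(X) - H(X|Y)

Marginal of X (row sums):
  P(X=0) = 15/28 + 1/28 + 1/28 = 17/28
  P(X=1) = 3/28 + 5/28 + 3/28 = 11/28
H(X) = -[(17/28)·log₂(17/28) + (11/28)·log₂(11/28)]
  = 0.43708 + 0.52954 = 0.96662 bits

Marginal of Y (column sums):
  P(Y=0) = 15/28 + 3/28 = 9/14
  P(Y=1) = 1/28 + 5/28 = 3/14
  P(Y=2) = 1/28 + 3/28 = 1/7
H(X|Y) = Σ_y P(y)·H(X|Y=y):
  Y=0: P(Y=0) = 9/14, P(X|Y=0) = (5/6, 1/6) → H(X|Y=0) = 0.65002
  Y=1: P(Y=1) = 3/14, P(X|Y=1) = (1/6, 5/6) → H(X|Y=1) = 0.65002
  Y=2: P(Y=2) = 1/7, P(X|Y=2) = (1/4, 3/4) → H(X|Y=2) = 0.81128
H(X|Y) = (9/14)·0.65002 + (3/14)·0.65002 + (1/7)·0.81128 = 0.67306 bits

I(X;Y) = H(X) - H(X|Y) = 0.96662 - 0.67306 = 0.2936 bits

Cross-check via I(X;Y) = H(X) + H(Y) - H(X,Y): computing H(Y) from the column sums and H(X,Y) from the 6 cells in the same way gives H(Y) = 1.28705 bits and H(X,Y) = 1.96011 bits, so
I(X;Y) = 0.96662 + 1.28705 - 1.96011 = 0.2936 bits ✓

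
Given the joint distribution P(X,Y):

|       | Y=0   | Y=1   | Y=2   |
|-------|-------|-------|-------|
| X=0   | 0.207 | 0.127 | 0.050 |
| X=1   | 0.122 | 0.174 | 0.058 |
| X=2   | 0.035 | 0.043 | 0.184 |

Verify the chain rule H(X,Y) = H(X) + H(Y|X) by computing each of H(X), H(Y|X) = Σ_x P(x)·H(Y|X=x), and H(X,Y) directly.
H(X) = 1.5669 bits, H(Y|X) = 1.3590 bits, H(X,Y) = 2.9259 bits

Marginal of X (row sums):
  P(X=0) = 0.207 + 0.127 + 0.050 = 0.384
  P(X=1) = 0.122 + 0.174 + 0.058 = 0.354
  P(X=2) = 0.035 + 0.043 + 0.184 = 0.262
H(X) = -[0.384·log₂(0.384) + 0.354·log₂(0.354) + 0.262·log₂(0.262)]
  = 0.53024 + 0.53036 + 0.50628 = 1.5669 bits

H(Y|X) = Σ_x P(x)·H(Y|X=x):
  X=0: P(X=0) = 0.384, P(Y|X=0) = (69/128, 127/384, 25/192) → H(Y|X=0) = 1.39145
  X=1: P(X=1) = 0.354, P(Y|X=1) = (61/177, 29/59, 29/177) → H(Y|X=1) = 1.46087
  X=2: P(X=2) = 0.262, P(Y|X=2) = (35/262, 43/262, 92/131) → H(Y|X=2) = 1.17392
H(Y|X) = 0.384·1.39145 + 0.354·1.46087 + 0.262·1.17392 = 1.3590 bits

H(X,Y) = -Σ_{x,y} P(x,y) log₂ P(x,y). Per-cell terms -P(x,y)·log₂P(x,y):
  X=0: 0.47037, 0.37809, 0.21610
  X=1: 0.37028, 0.43897, 0.23825
  X=2: 0.16928, 0.19520, 0.44937
Sum of the 9 terms: H(X,Y) = 2.9259 bits

Chain rule check:
  H(X) + H(Y|X) = 1.5669 + 1.3590 = 2.9259 bits
  H(X,Y) = 2.9259 bits
✓ Chain rule verified.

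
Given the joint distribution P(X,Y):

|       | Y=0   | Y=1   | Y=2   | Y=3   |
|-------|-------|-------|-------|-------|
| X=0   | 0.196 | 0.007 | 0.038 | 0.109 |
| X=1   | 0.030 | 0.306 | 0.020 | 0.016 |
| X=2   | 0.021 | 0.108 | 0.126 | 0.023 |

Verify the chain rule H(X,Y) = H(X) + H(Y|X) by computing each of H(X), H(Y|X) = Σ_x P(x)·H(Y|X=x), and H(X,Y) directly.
H(X) = 1.5742 bits, H(Y|X) = 1.3129 bits, H(X,Y) = 2.8871 bits

Marginal of X (row sums):
  P(X=0) = 0.196 + 0.007 + 0.038 + 0.109 = 0.350
  P(X=1) = 0.030 + 0.306 + 0.020 + 0.016 = 0.372
  P(X=2) = 0.021 + 0.108 + 0.126 + 0.023 = 0.278
H(X) = -[0.350·log₂(0.350) + 0.372·log₂(0.372) + 0.278·log₂(0.278)]
  = 0.530101 + 0.530705 + 0.513422 = 1.5742 bits

H(Y|X) = Σ_x P(x)·H(Y|X=x):
  X=0: P(X=0) = 0.350, P(Y|X=0) = (14/25, 1/50, 19/175, 109/350) → H(Y|X=0) = 1.453246
  X=1: P(X=1) = 0.372, P(Y|X=1) = (5/62, 51/62, 5/93, 4/93) → H(Y|X=1) = 0.946670
  X=2: P(X=2) = 0.278, P(Y|X=2) = (21/278, 54/139, 63/139, 23/278) → H(Y|X=2) = 1.626331
H(Y|X) = 0.350·1.453246 + 0.372·0.946670 + 0.278·1.626331 = 1.3129 bits

H(X,Y) = -Σ_{x,y} P(x,y) log₂ P(x,y). Per-cell terms -P(x,y)·log₂P(x,y):
  X=0: 0.460811, 0.050109, 0.179279, 0.348538
  X=1: 0.151767, 0.522769, 0.112877, 0.095453
  X=2: 0.117043, 0.346777, 0.376552, 0.125171
Sum of the 12 terms: H(X,Y) = 2.8871 bits

Chain rule check:
  H(X) + H(Y|X) = 1.5742 + 1.3129 = 2.8871 bits
  H(X,Y) = 2.8871 bits
✓ Chain rule verified.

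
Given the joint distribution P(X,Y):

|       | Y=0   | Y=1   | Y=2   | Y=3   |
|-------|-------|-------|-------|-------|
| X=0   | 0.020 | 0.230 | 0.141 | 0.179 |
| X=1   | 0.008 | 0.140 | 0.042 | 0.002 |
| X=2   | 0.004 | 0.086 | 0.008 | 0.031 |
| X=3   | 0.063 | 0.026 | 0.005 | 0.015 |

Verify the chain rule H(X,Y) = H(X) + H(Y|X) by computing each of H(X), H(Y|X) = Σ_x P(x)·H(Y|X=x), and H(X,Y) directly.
H(X) = 1.6490 bits, H(Y|X) = 1.5217 bits, H(X,Y) = 3.1708 bits

Marginal of X (row sums):
  P(X=0) = 0.020 + 0.230 + 0.141 + 0.179 = 0.570
  P(X=1) = 0.008 + 0.140 + 0.042 + 0.002 = 0.192
  P(X=2) = 0.004 + 0.086 + 0.008 + 0.031 = 0.129
  P(X=3) = 0.063 + 0.026 + 0.005 + 0.015 = 0.109
H(X) = -[0.570·log₂(0.570) + 0.192·log₂(0.192) + 0.129·log₂(0.129) + 0.109·log₂(0.109)]
  = 0.462251 + 0.457118 + 0.381138 + 0.348538 = 1.6490 bits

H(Y|X) = Σ_x P(x)·H(Y|X=x):
  X=0: P(X=0) = 0.570, P(Y|X=0) = (2/57, 23/57, 47/190, 179/570) → H(Y|X=0) = 1.721167
  X=1: P(X=1) = 0.192, P(Y|X=1) = (1/24, 35/48, 7/32, 1/96) → H(Y|X=1) = 1.071541
  X=2: P(X=2) = 0.129, P(Y|X=2) = (4/129, 2/3, 8/129, 31/129) → H(Y|X=2) = 1.288445
  X=3: P(X=3) = 0.109, P(Y|X=3) = (63/109, 26/109, 5/109, 15/109) → H(Y|X=3) = 1.548064
H(Y|X) = 0.570·1.721167 + 0.192·1.071541 + 0.129·1.288445 + 0.109·1.548064 = 1.5217 bits

H(X,Y) = -Σ_{x,y} P(x,y) log₂ P(x,y). Per-cell terms -P(x,y)·log₂P(x,y):
  X=0: 0.112877, 0.487668, 0.398499, 0.444272
  X=1: 0.055726, 0.397110, 0.192086, 0.017932
  X=2: 0.031863, 0.304399, 0.055726, 0.155359
  X=3: 0.251276, 0.136899, 0.038219, 0.090883
Sum of the 16 terms: H(X,Y) = 3.1708 bits

Chain rule check:
  H(X) + H(Y|X) = 1.6490 + 1.5217 = 3.1707 bits
  H(X,Y) = 3.1708 bits
✓ Chain rule verified (Δ = 0.0001 is 4-dp rounding noise: each of the three values was rounded independently).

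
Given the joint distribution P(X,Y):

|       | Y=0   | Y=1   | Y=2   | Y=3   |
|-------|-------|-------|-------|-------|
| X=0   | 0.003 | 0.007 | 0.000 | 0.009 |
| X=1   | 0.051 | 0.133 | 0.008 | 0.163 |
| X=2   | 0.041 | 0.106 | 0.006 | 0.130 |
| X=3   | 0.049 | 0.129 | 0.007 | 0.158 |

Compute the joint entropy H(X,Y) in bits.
3.2489 bits

H(X,Y) = -Σ_{x,y} P(x,y) log₂ P(x,y). Per-cell terms -P(x,y)·log₂P(x,y):
  X=0: 0.02514, 0.05011, 0.00000, 0.06116
  X=1: 0.21896, 0.38710, 0.05573, 0.42658
  X=2: 0.18894, 0.34321, 0.04428, 0.38264
  X=3: 0.21320, 0.38114, 0.05011, 0.42060
  (cells with P = 0 contribute 0)
Sum of the 16 terms: H(X,Y) = 3.2489 bits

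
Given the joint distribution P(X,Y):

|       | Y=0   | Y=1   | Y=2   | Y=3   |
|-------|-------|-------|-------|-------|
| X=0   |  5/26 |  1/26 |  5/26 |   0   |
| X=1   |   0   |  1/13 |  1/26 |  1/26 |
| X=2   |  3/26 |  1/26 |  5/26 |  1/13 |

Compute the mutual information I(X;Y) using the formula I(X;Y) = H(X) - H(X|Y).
0.2646 bits

I(X;Y) = H(X) - H(X|Y)

Marginal of X (row sums):
  P(X=0) = 5/26 + 1/26 + 5/26 + 0 = 11/26
  P(X=1) = 0 + 1/13 + 1/26 + 1/26 = 2/13
  P(X=2) = 3/26 + 1/26 + 5/26 + 1/13 = 11/26
H(X) = -[(11/26)·log₂(11/26) + (2/13)·log₂(2/13) + (11/26)·log₂(11/26)]
  = 0.525042 + 0.415452 + 0.525042 = 1.46554 bits

Marginal of Y (column sums):
  P(Y=0) = 5/26 + 0 + 3/26 = 4/13
  P(Y=1) = 1/26 + 1/13 + 1/26 = 2/13
  P(Y=2) = 5/26 + 1/26 + 5/26 = 11/26
  P(Y=3) = 0 + 1/26 + 1/13 = 3/26
H(X|Y) = Σ_y P(y)·H(X|Y=y):
  Y=0: P(Y=0) = 4/13, P(X|Y=0) = (5/8, 0, 3/8) → H(X|Y=0) = 0.954434
  Y=1: P(Y=1) = 2/13, P(X|Y=1) = (1/4, 1/2, 1/4) → H(X|Y=1) = 1.500000
  Y=2: P(Y=2) = 11/26, P(X|Y=2) = (5/11, 1/11, 5/11) → H(X|Y=2) = 1.348588
  Y=3: P(Y=3) = 3/26, P(X|Y=3) = (0, 1/3, 2/3) → H(X|Y=3) = 0.918296
H(X|Y) = (4/13)·0.954434 + (2/13)·1.500000 + (11/26)·1.348588 + (3/26)·0.918296 = 1.20095 bits

I(X;Y) = H(X) - H(X|Y) = 1.46554 - 1.20095 = 0.2646 bits

Cross-check via I(X;Y) = H(X) + H(Y) - H(X,Y): computing H(Y) from the column sums and H(X,Y) from the 12 cells in the same way gives H(Y) = 1.82318 bits and H(X,Y) = 3.02414 bits, so
I(X;Y) = 1.46554 + 1.82318 - 3.02414 = 0.2646 bits ✓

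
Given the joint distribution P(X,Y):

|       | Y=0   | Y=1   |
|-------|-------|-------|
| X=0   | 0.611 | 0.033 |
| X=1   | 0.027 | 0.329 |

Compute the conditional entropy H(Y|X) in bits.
0.3257 bits

H(Y|X) = H(X,Y) - H(X)

H(X,Y) = -Σ_{x,y} P(x,y) log₂ P(x,y). Per-cell terms -P(x,y)·log₂P(x,y):
  X=0: 0.43427, 0.16241
  X=1: 0.14069, 0.52766
Sum of the 4 terms: H(X,Y) = 1.2650 bits

Marginal of X (row sums):
  P(X=0) = 0.611 + 0.033 = 0.644
  P(X=1) = 0.027 + 0.329 = 0.356
H(X) = -[0.644·log₂(0.644) + 0.356·log₂(0.356)]
  = 0.40885 + 0.53046 = 0.9393 bits

H(Y|X) = H(X,Y) - H(X) = 1.2650 - 0.9393 = 0.3257 bits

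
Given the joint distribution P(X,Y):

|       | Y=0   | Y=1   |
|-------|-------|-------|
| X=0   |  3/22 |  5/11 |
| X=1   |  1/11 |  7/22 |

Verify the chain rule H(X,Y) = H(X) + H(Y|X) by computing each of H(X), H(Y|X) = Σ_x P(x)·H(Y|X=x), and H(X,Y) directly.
H(X) = 0.9760 bits, H(Y|X) = 0.7732 bits, H(X,Y) = 1.7492 bits

Marginal of X (row sums):
  P(X=0) = 3/22 + 5/11 = 13/22
  P(X=1) = 1/11 + 7/22 = 9/22
H(X) = -[(13/22)·log₂(13/22) + (9/22)·log₂(9/22)]
  = 0.44850 + 0.52753 = 0.9760 bits

H(Y|X) = Σ_x P(x)·H(Y|X=x):
  X=0: P(X=0) = 13/22, P(Y|X=0) = (3/13, 10/13) → H(Y|X=0) = 0.77935
  X=1: P(X=1) = 9/22, P(Y|X=1) = (2/9, 7/9) → H(Y|X=1) = 0.76420
H(Y|X) = (13/22)·0.77935 + (9/22)·0.76420 = 0.7732 bits

H(X,Y) = -Σ_{x,y} P(x,y) log₂ P(x,y). Per-cell terms -P(x,y)·log₂P(x,y):
  X=0: 0.39197, 0.51705
  X=1: 0.31449, 0.52566
Sum of the 4 terms: H(X,Y) = 1.7492 bits

Chain rule check:
  H(X) + H(Y|X) = 0.9760 + 0.7732 = 1.7492 bits
  H(X,Y) = 1.7492 bits
✓ Chain rule verified.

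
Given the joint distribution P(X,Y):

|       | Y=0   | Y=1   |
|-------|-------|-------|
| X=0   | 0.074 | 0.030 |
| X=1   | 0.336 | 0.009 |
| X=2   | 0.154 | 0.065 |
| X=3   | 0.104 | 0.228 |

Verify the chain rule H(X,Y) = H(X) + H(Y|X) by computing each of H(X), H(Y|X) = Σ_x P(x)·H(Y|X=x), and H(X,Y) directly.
H(X) = 1.8772 bits, H(Y|X) = 0.6402 bits, H(X,Y) = 2.5174 bits

Marginal of X (row sums):
  P(X=0) = 0.074 + 0.030 = 0.104
  P(X=1) = 0.336 + 0.009 = 0.345
  P(X=2) = 0.154 + 0.065 = 0.219
  P(X=3) = 0.104 + 0.228 = 0.332
H(X) = -[0.104·log₂(0.104) + 0.345·log₂(0.345) + 0.219·log₂(0.219) + 0.332·log₂(0.332)]
  = 0.339596 + 0.529689 + 0.479828 + 0.528127 = 1.8772 bits

H(Y|X) = Σ_x P(x)·H(Y|X=x):
  X=0: P(X=0) = 0.104, P(Y|X=0) = (37/52, 15/52) → H(Y|X=0) = 0.866726
  X=1: P(X=1) = 0.345, P(Y|X=1) = (112/115, 3/115) → H(Y|X=1) = 0.174371
  X=2: P(X=2) = 0.219, P(Y|X=2) = (154/219, 65/219) → H(Y|X=2) = 0.877349
  X=3: P(X=3) = 0.332, P(Y|X=3) = (26/83, 57/83) → H(Y|X=3) = 0.896893
H(Y|X) = 0.104·0.866726 + 0.345·0.174371 + 0.219·0.877349 + 0.332·0.896893 = 0.6402 bits

H(X,Y) = -Σ_{x,y} P(x,y) log₂ P(x,y). Per-cell terms -P(x,y)·log₂P(x,y):
  X=0: 0.277968, 0.151767
  X=1: 0.528685, 0.061163
  X=2: 0.415646, 0.256322
  X=3: 0.339596, 0.486300
Sum of the 8 terms: H(X,Y) = 2.5174 bits

Chain rule check:
  H(X) + H(Y|X) = 1.8772 + 0.6402 = 2.5174 bits
  H(X,Y) = 2.5174 bits
✓ Chain rule verified.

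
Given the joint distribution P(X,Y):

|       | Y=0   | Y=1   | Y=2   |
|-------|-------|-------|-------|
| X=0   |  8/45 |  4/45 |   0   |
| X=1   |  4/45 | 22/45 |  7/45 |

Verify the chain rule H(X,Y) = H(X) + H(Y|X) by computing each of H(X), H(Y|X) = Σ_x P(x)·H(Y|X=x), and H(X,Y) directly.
H(X) = 0.8366 bits, H(Y|X) = 1.1495 bits, H(X,Y) = 1.9861 bits

Marginal of X (row sums):
  P(X=0) = 8/45 + 4/45 + 0 = 4/15
  P(X=1) = 4/45 + 22/45 + 7/45 = 11/15
H(X) = -[(4/15)·log₂(4/15) + (11/15)·log₂(11/15)]
  = 0.50850 + 0.32814 = 0.8366 bits

H(Y|X) = Σ_x P(x)·H(Y|X=x):
  X=0: P(X=0) = 4/15, P(Y|X=0) = (2/3, 1/3, 0) → H(Y|X=0) = 0.91830
  X=1: P(X=1) = 11/15, P(Y|X=1) = (4/33, 2/3, 7/33) → H(Y|X=1) = 1.23352
H(Y|X) = (4/15)·0.91830 + (11/15)·1.23352 = 1.1495 bits

H(X,Y) = -Σ_{x,y} P(x,y) log₂ P(x,y). Per-cell terms -P(x,y)·log₂P(x,y):
  X=0: 0.44300, 0.31039, 0.00000
  X=1: 0.31039, 0.50474, 0.41759
  (cells with P = 0 contribute 0)
Sum of the 6 terms: H(X,Y) = 1.9861 bits

Chain rule check:
  H(X) + H(Y|X) = 0.8366 + 1.1495 = 1.9861 bits
  H(X,Y) = 1.9861 bits
✓ Chain rule verified.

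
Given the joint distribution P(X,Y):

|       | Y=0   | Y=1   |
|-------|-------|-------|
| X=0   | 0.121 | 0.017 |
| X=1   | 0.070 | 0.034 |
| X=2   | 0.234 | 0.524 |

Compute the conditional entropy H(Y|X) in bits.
0.8450 bits

H(Y|X) = H(X,Y) - H(X)

H(X,Y) = -Σ_{x,y} P(x,y) log₂ P(x,y). Per-cell terms -P(x,y)·log₂P(x,y):
  X=0: 0.36868, 0.09993
  X=1: 0.26856, 0.16586
  X=2: 0.49033, 0.48856
Sum of the 6 terms: H(X,Y) = 1.8819 bits

Marginal of X (row sums):
  P(X=0) = 0.121 + 0.017 = 0.138
  P(X=1) = 0.070 + 0.034 = 0.104
  P(X=2) = 0.234 + 0.524 = 0.758
H(X) = -[0.138·log₂(0.138) + 0.104·log₂(0.104) + 0.758·log₂(0.758)]
  = 0.39430 + 0.33960 + 0.30300 = 1.0369 bits

H(Y|X) = H(X,Y) - H(X) = 1.8819 - 1.0369 = 0.8450 bits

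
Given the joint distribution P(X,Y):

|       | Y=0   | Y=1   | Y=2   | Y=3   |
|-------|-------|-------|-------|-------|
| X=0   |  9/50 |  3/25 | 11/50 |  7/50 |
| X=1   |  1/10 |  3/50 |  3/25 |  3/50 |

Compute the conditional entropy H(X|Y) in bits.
0.9233 bits

H(X|Y) = H(X,Y) - H(Y)

H(X,Y) = -Σ_{x,y} P(x,y) log₂ P(x,y). Per-cell terms -P(x,y)·log₂P(x,y):
  X=0: 0.4453, 0.3671, 0.4806, 0.3971
  X=1: 0.3322, 0.2435, 0.3671, 0.2435
Sum of the 8 terms: H(X,Y) = 2.8764 bits

Marginal of Y (column sums):
  P(Y=0) = 9/50 + 1/10 = 7/25
  P(Y=1) = 3/25 + 3/50 = 9/50
  P(Y=2) = 11/50 + 3/25 = 17/50
  P(Y=3) = 7/50 + 3/50 = 1/5
H(Y) = -[(7/25)·log₂(7/25) + (9/50)·log₂(9/50) + (17/50)·log₂(17/50) + (1/5)·log₂(1/5)]
  = 0.5142 + 0.4453 + 0.5292 + 0.4644 = 1.9531 bits

H(X|Y) = H(X,Y) - H(Y) = 2.8764 - 1.9531 = 0.9233 bits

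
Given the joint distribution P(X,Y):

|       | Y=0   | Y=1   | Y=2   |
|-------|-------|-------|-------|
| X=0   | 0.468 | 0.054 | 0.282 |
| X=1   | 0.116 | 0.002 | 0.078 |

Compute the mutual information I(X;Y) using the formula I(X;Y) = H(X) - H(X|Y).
0.0100 bits

I(X;Y) = H(X) - H(X|Y)

Marginal of X (row sums):
  P(X=0) = 0.468 + 0.054 + 0.282 = 0.804
  P(X=1) = 0.116 + 0.002 + 0.078 = 0.196
H(X) = -[0.804·log₂(0.804) + 0.196·log₂(0.196)]
  = 0.25305 + 0.46081 = 0.7139 bits

Marginal of Y (column sums):
  P(Y=0) = 0.468 + 0.116 = 0.584
  P(Y=1) = 0.054 + 0.002 = 0.056
  P(Y=2) = 0.282 + 0.078 = 0.360
H(X|Y) = Σ_y P(y)·H(X|Y=y):
  Y=0: P(Y=0) = 0.584, P(X|Y=0) = (117/146, 29/146) → H(X|Y=0) = 0.71918
  Y=1: P(Y=1) = 0.056, P(X|Y=1) = (27/28, 1/28) → H(X|Y=1) = 0.22228
  Y=2: P(Y=2) = 0.360, P(X|Y=2) = (47/60, 13/60) → H(X|Y=2) = 0.75403
H(X|Y) = 0.584·0.71918 + 0.056·0.22228 + 0.360·0.75403 = 0.7039 bits

I(X;Y) = H(X) - H(X|Y) = 0.7139 - 0.7039 = 0.0100 bits

Cross-check via I(X;Y) = H(X) + H(Y) - H(X,Y): computing H(Y) from the column sums and H(X,Y) from the 6 cells in the same way gives H(Y) = 1.2166 bits and H(X,Y) = 1.9205 bits, so
I(X;Y) = 0.7139 + 1.2166 - 1.9205 = 0.0100 bits ✓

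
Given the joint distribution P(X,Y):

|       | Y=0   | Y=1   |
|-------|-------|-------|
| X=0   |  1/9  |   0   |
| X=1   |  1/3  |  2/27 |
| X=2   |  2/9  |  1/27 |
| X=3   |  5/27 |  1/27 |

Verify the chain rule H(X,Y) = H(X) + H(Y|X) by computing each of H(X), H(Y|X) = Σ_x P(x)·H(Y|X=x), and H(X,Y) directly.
H(X) = 1.8671 bits, H(Y|X) = 0.5765 bits, H(X,Y) = 2.4436 bits

Marginal of X (row sums):
  P(X=0) = 1/9 + 0 = 1/9
  P(X=1) = 1/3 + 2/27 = 11/27
  P(X=2) = 2/9 + 1/27 = 7/27
  P(X=3) = 5/27 + 1/27 = 2/9
H(X) = -[(1/9)·log₂(1/9) + (11/27)·log₂(11/27) + (7/27)·log₂(7/27) + (2/9)·log₂(2/9)]
  = 0.352214 + 0.527778 + 0.504916 + 0.482206 = 1.8671 bits

H(Y|X) = Σ_x P(x)·H(Y|X=x):
  X=0: P(X=0) = 1/9, P(Y|X=0) = (1, 0) → H(Y|X=0) = 0.000000
  X=1: P(X=1) = 11/27, P(Y|X=1) = (9/11, 2/11) → H(Y|X=1) = 0.684038
  X=2: P(X=2) = 7/27, P(Y|X=2) = (6/7, 1/7) → H(Y|X=2) = 0.591673
  X=3: P(X=3) = 2/9, P(Y|X=3) = (5/6, 1/6) → H(Y|X=3) = 0.650022
H(Y|X) = (1/9)·0.000000 + (11/27)·0.684038 + (7/27)·0.591673 + (2/9)·0.650022 = 0.5765 bits

H(X,Y) = -Σ_{x,y} P(x,y) log₂ P(x,y). Per-cell terms -P(x,y)·log₂P(x,y):
  X=0: 0.352214, 0.000000
  X=1: 0.528321, 0.278140
  X=2: 0.482206, 0.176107
  X=3: 0.450548, 0.176107
  (cells with P = 0 contribute 0)
Sum of the 8 terms: H(X,Y) = 2.4436 bits

Chain rule check:
  H(X) + H(Y|X) = 1.8671 + 0.5765 = 2.4436 bits
  H(X,Y) = 2.4436 bits
✓ Chain rule verified.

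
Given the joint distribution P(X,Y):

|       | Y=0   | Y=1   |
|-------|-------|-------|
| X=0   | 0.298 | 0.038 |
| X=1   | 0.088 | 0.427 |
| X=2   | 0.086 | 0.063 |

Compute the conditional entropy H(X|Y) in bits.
1.0905 bits

H(X|Y) = H(X,Y) - H(Y)

H(X,Y) = -Σ_{x,y} P(x,y) log₂ P(x,y). Per-cell terms -P(x,y)·log₂P(x,y):
  X=0: 0.52049, 0.17928
  X=1: 0.30856, 0.52422
  X=2: 0.30440, 0.25128
Sum of the 6 terms: H(X,Y) = 2.0882 bits

Marginal of Y (column sums):
  P(Y=0) = 0.298 + 0.088 + 0.086 = 0.472
  P(Y=1) = 0.038 + 0.427 + 0.063 = 0.528
H(Y) = -[0.472·log₂(0.472) + 0.528·log₂(0.528)]
  = 0.51124 + 0.48649 = 0.9977 bits

H(X|Y) = H(X,Y) - H(Y) = 2.0882 - 0.9977 = 1.0905 bits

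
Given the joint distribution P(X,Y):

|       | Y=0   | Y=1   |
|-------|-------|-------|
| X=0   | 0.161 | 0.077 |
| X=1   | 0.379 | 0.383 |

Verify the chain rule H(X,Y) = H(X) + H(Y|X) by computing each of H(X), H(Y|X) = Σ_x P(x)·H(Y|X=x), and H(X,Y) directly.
H(X) = 0.7917 bits, H(Y|X) = 0.9781 bits, H(X,Y) = 1.7698 bits

Marginal of X (row sums):
  P(X=0) = 0.161 + 0.077 = 0.238
  P(X=1) = 0.379 + 0.383 = 0.762
H(X) = -[0.238·log₂(0.238) + 0.762·log₂(0.762)]
  = 0.49289 + 0.29881 = 0.7917 bits

H(Y|X) = Σ_x P(x)·H(Y|X=x):
  X=0: P(X=0) = 0.238, P(Y|X=0) = (23/34, 11/34) → H(Y|X=0) = 0.90818
  X=1: P(X=1) = 0.762, P(Y|X=1) = (379/762, 383/762) → H(Y|X=1) = 0.99998
H(Y|X) = 0.238·0.90818 + 0.762·0.99998 = 0.9781 bits

H(X,Y) = -Σ_{x,y} P(x,y) log₂ P(x,y). Per-cell terms -P(x,y)·log₂P(x,y):
  X=0: 0.42421, 0.28482
  X=1: 0.53050, 0.53030
Sum of the 4 terms: H(X,Y) = 1.7698 bits

Chain rule check:
  H(X) + H(Y|X) = 0.7917 + 0.9781 = 1.7698 bits
  H(X,Y) = 1.7698 bits
✓ Chain rule verified.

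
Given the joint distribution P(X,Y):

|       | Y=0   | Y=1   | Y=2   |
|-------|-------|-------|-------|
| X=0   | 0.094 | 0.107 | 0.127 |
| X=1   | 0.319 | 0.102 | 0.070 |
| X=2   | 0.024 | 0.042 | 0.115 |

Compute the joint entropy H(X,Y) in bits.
2.8541 bits

H(X,Y) = -Σ_{x,y} P(x,y) log₂ P(x,y). Per-cell terms -P(x,y)·log₂P(x,y):
  X=0: 0.3207, 0.3450, 0.3781
  X=1: 0.5258, 0.3359, 0.2686
  X=2: 0.1291, 0.1921, 0.3588
Sum of the 9 terms: H(X,Y) = 2.8541 bits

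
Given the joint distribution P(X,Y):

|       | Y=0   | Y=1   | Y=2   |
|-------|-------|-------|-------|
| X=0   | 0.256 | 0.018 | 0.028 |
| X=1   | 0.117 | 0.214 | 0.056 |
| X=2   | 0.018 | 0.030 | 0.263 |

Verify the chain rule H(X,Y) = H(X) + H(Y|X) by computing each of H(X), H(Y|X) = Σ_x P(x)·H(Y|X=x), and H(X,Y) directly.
H(X) = 1.5757 bits, H(Y|X) = 1.0102 bits, H(X,Y) = 2.5859 bits

Marginal of X (row sums):
  P(X=0) = 0.256 + 0.018 + 0.028 = 0.302
  P(X=1) = 0.117 + 0.214 + 0.056 = 0.387
  P(X=2) = 0.018 + 0.030 + 0.263 = 0.311
H(X) = -[0.302·log₂(0.302) + 0.387·log₂(0.387) + 0.311·log₂(0.311)]
  = 0.5217 + 0.5300 + 0.5240 = 1.5757 bits

H(Y|X) = Σ_x P(x)·H(Y|X=x):
  X=0: P(X=0) = 0.302, P(Y|X=0) = (128/151, 9/151, 14/151) → H(Y|X=0) = 0.7627
  X=1: P(X=1) = 0.387, P(Y|X=1) = (13/43, 214/387, 56/387) → H(Y|X=1) = 1.3980
  X=2: P(X=2) = 0.311, P(Y|X=2) = (18/311, 30/311, 263/311) → H(Y|X=2) = 0.7679
H(Y|X) = 0.302·0.7627 + 0.387·1.3980 + 0.311·0.7679 = 1.0102 bits

H(X,Y) = -Σ_{x,y} P(x,y) log₂ P(x,y). Per-cell terms -P(x,y)·log₂P(x,y):
  X=0: 0.5032, 0.1043, 0.1444
  X=1: 0.3622, 0.4760, 0.2329
  X=2: 0.1043, 0.1518, 0.5068
Sum of the 9 terms: H(X,Y) = 2.5859 bits

Chain rule check:
  H(X) + H(Y|X) = 1.5757 + 1.0102 = 2.5859 bits
  H(X,Y) = 2.5859 bits
✓ Chain rule verified.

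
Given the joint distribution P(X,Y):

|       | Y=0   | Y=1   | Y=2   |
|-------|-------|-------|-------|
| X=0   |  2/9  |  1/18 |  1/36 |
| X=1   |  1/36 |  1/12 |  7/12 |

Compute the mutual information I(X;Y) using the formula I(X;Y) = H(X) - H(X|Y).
0.4643 bits

I(X;Y) = H(X) - H(X|Y)

Marginal of X (row sums):
  P(X=0) = 2/9 + 1/18 + 1/36 = 11/36
  P(X=1) = 1/36 + 1/12 + 7/12 = 25/36
H(X) = -[(11/36)·log₂(11/36) + (25/36)·log₂(25/36)]
  = 0.5227 + 0.3653 = 0.8880 bits

Marginal of Y (column sums):
  P(Y=0) = 2/9 + 1/36 = 1/4
  P(Y=1) = 1/18 + 1/12 = 5/36
  P(Y=2) = 1/36 + 7/12 = 11/18
H(X|Y) = Σ_y P(y)·H(X|Y=y):
  Y=0: P(Y=0) = 1/4, P(X|Y=0) = (8/9, 1/9) → H(X|Y=0) = 0.5033
  Y=1: P(Y=1) = 5/36, P(X|Y=1) = (2/5, 3/5) → H(X|Y=1) = 0.9710
  Y=2: P(Y=2) = 11/18, P(X|Y=2) = (1/22, 21/22) → H(X|Y=2) = 0.2668
H(X|Y) = (1/4)·0.5033 + (5/36)·0.9710 + (11/18)·0.2668 = 0.4237 bits

I(X;Y) = H(X) - H(X|Y) = 0.8880 - 0.4237 = 0.4643 bits

Cross-check via I(X;Y) = H(X) + H(Y) - H(X,Y): computing H(Y) from the column sums and H(X,Y) from the 6 cells in the same way gives H(Y) = 1.3297 bits and H(X,Y) = 1.7534 bits, so
I(X;Y) = 0.8880 + 1.3297 - 1.7534 = 0.4643 bits ✓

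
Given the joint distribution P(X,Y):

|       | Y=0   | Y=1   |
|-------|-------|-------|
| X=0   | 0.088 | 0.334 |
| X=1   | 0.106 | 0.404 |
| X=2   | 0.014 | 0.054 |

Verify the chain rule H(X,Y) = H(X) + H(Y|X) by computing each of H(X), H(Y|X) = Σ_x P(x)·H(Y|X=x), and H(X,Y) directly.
H(X) = 1.2844 bits, H(Y|X) = 0.7376 bits, H(X,Y) = 2.0221 bits

Marginal of X (row sums):
  P(X=0) = 0.088 + 0.334 = 0.422
  P(X=1) = 0.106 + 0.404 = 0.510
  P(X=2) = 0.014 + 0.054 = 0.068
H(X) = -[0.422·log₂(0.422) + 0.510·log₂(0.510) + 0.068·log₂(0.068)]
  = 0.5253 + 0.4954 + 0.2637 = 1.2844 bits

H(Y|X) = Σ_x P(x)·H(Y|X=x):
  X=0: P(X=0) = 0.422, P(Y|X=0) = (44/211, 167/211) → H(Y|X=0) = 0.7387
  X=1: P(X=1) = 0.510, P(Y|X=1) = (53/255, 202/255) → H(Y|X=1) = 0.7373
  X=2: P(X=2) = 0.068, P(Y|X=2) = (7/34, 27/34) → H(Y|X=2) = 0.7335
H(Y|X) = 0.422·0.7387 + 0.510·0.7373 + 0.068·0.7335 = 0.7376 bits

H(X,Y) = -Σ_{x,y} P(x,y) log₂ P(x,y). Per-cell terms -P(x,y)·log₂P(x,y):
  X=0: 0.3086, 0.5284
  X=1: 0.3432, 0.5283
  X=2: 0.0862, 0.2274
Sum of the 6 terms: H(X,Y) = 2.0221 bits

Chain rule check:
  H(X) + H(Y|X) = 1.2844 + 0.7376 = 2.0220 bits
  H(X,Y) = 2.0221 bits
✓ Chain rule verified (Δ = 0.0001 is 4-dp rounding noise: each of the three values was rounded independently).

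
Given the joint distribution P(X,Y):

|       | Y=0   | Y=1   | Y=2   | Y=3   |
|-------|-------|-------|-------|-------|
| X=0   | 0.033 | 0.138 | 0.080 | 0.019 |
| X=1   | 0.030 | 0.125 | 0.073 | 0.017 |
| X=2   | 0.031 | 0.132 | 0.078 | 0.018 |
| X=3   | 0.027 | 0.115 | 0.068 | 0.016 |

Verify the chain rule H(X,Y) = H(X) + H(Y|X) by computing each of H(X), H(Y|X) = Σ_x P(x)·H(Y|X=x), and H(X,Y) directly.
H(X) = 1.9969 bits, H(Y|X) = 1.6534 bits, H(X,Y) = 3.6503 bits

Marginal of X (row sums):
  P(X=0) = 0.033 + 0.138 + 0.080 + 0.019 = 0.270
  P(X=1) = 0.030 + 0.125 + 0.073 + 0.017 = 0.245
  P(X=2) = 0.031 + 0.132 + 0.078 + 0.018 = 0.259
  P(X=3) = 0.027 + 0.115 + 0.068 + 0.016 = 0.226
H(X) = -[0.270·log₂(0.270) + 0.245·log₂(0.245) + 0.259·log₂(0.259) + 0.226·log₂(0.226)]
  = 0.510022 + 0.497141 + 0.504785 + 0.484907 = 1.9969 bits

H(Y|X) = Σ_x P(x)·H(Y|X=x):
  X=0: P(X=0) = 0.270, P(Y|X=0) = (11/90, 23/45, 8/27, 19/270) → H(Y|X=0) = 1.654941
  X=1: P(X=1) = 0.245, P(Y|X=1) = (6/49, 25/49, 73/245, 17/245) → H(Y|X=1) = 1.653888
  X=2: P(X=2) = 0.259, P(Y|X=2) = (31/259, 132/259, 78/259, 18/259) → H(Y|X=2) = 1.650939
  X=3: P(X=3) = 0.226, P(Y|X=3) = (27/226, 115/226, 34/113, 8/113) → H(Y|X=3) = 1.653981
H(Y|X) = 0.270·1.654941 + 0.245·1.653888 + 0.259·1.650939 + 0.226·1.653981 = 1.6534 bits

H(X,Y) = -Σ_{x,y} P(x,y) log₂ P(x,y). Per-cell terms -P(x,y)·log₂P(x,y):
  X=0: 0.162406, 0.394302, 0.291508, 0.108639
  X=1: 0.151767, 0.375000, 0.275645, 0.099931
  X=2: 0.155359, 0.385624, 0.287070, 0.104325
  X=3: 0.140694, 0.358834, 0.263726, 0.095453
Sum of the 16 terms: H(X,Y) = 3.6503 bits

Chain rule check:
  H(X) + H(Y|X) = 1.9969 + 1.6534 = 3.6503 bits
  H(X,Y) = 3.6503 bits
✓ Chain rule verified.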